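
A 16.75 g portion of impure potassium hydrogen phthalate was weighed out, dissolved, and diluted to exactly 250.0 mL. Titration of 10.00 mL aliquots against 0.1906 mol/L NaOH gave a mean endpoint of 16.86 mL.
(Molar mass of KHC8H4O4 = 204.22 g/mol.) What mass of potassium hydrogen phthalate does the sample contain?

KHC8H4O4 + NaOH → KNaC8H4O4 + H2O
n(NaOH) per titration = 0.01686 × 0.1906 = 3.214 × 10^-3 mol
n(KHC8H4O4) in each aliquot = 3.214 × 10^-3 mol (1:1 ratio)
n(KHC8H4O4) in the whole flask = 3.214 × 10^-3 × 250.0/10.00 = 0.08034 mol
mass of KHC8H4O4 = 0.08034 × 204.22 = 16.41 g

16.41 g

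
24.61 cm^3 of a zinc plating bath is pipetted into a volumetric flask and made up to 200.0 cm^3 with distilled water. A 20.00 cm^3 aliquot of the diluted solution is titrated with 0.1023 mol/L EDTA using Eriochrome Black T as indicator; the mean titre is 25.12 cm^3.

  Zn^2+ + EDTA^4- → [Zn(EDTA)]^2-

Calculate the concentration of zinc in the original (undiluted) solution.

n(EDTA) = 0.02512 × 0.1023 = 2.570 × 10^-3 mol
n(Zn2+) in the aliquot = 2.570 × 10^-3 mol (1:1 ratio)
[Zn2+]_dilute = 2.570 × 10^-3 / 0.02000 = 0.1285 mol/L
Dilution factor = 200.0 / 24.61 = 8.127
[Zn2+]_stock = 0.1285 × 8.127 = 1.044 mol/L

1.044 mol/L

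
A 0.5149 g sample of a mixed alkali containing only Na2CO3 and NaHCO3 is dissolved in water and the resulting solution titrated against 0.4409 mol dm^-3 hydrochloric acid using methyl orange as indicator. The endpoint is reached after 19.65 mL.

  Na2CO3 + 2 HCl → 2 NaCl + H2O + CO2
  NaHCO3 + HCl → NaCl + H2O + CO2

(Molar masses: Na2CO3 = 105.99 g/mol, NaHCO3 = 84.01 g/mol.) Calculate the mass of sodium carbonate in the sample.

n(HCl) = 0.01965 × 0.4409 = 8.664 × 10^-3 mol
Let x = n(Na2CO3), y = n(NaHCO3).
Titrant: 2x + 1y = 8.664 × 10^-3;  mass: 105.99x + 84.01y = 0.5149
Solving, x = 3.433 × 10^-3 mol, y = 1.798 × 10^-3 mol
mass of Na2CO3 = 3.433 × 10^-3 × 105.99 = 0.3638 g

0.3638 g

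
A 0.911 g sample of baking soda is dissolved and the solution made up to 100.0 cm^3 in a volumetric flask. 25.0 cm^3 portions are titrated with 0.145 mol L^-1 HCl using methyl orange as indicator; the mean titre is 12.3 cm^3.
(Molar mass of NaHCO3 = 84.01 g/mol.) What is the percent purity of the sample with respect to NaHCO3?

65.8 %

NaHCO3 + HCl → NaCl + H2O + CO2
n(HCl) per titration = 0.0123 × 0.145 = 1.78 × 10^-3 mol
n(NaHCO3) in each aliquot = 1.78 × 10^-3 mol (1:1 ratio)
n(NaHCO3) in the whole flask = 1.78 × 10^-3 × 100.0/25.0 = 7.13 × 10^-3 mol
mass of NaHCO3 = 7.13 × 10^-3 × 84.01 = 0.599 g
% NaHCO3 = 0.599 / 0.911 × 100 = 65.8 %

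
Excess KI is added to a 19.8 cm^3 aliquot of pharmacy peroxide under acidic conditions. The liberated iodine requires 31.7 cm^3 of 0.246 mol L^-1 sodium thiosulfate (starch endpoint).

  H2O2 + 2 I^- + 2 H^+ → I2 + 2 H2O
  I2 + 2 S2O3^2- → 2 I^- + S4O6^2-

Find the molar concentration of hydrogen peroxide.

n(S2O3^2-) = 0.0317 × 0.246 = 7.80 × 10^-3 mol
n(I2) = n(S2O3^2-)/2 = 3.90 × 10^-3 mol
n(H2O2) in the aliquot = 3.90 × 10^-3 mol (1:1 ratio)
[H2O2] = 3.90 × 10^-3 / 0.0198 = 0.197 mol/L

0.197 mol/L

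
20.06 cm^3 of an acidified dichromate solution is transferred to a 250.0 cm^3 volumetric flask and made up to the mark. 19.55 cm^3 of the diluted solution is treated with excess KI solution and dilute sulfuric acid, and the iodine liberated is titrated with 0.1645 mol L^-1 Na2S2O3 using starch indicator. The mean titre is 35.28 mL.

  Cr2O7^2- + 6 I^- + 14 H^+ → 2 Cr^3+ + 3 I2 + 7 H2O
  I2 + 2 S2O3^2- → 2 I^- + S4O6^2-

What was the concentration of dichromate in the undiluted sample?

0.6166 mol/L

n(S2O3^2-) = 0.03528 × 0.1645 = 5.804 × 10^-3 mol
n(I2) = n(S2O3^2-)/2 = 2.902 × 10^-3 mol
From the 1:3 ratio, n(Cr2O7^2-) in the aliquot = 1/3 × 2.902 × 10^-3 = 9.673 × 10^-4 mol
[Cr2O7^2-]_dilute = 9.673 × 10^-4 / 0.01955 = 0.04948 mol/L
[Cr2O7^2-]_original = 0.04948 × 250.0/20.06 = 0.6166 mol/L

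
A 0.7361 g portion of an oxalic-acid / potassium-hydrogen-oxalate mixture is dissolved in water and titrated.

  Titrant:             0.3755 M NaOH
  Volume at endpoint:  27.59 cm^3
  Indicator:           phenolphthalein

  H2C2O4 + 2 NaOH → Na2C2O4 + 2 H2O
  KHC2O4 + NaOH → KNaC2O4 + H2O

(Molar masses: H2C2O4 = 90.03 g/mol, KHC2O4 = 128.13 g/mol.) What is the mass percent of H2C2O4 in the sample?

n(NaOH) = 0.02759 × 0.3755 = 0.01036 mol
Let x = n(H2C2O4), y = n(KHC2O4).
Titrant: 2x + 1y = 0.01036;  mass: 90.03x + 128.13y = 0.7361
Solving, x = 3.557 × 10^-3 mol, y = 3.245 × 10^-3 mol
mass of H2C2O4 = 3.557 × 10^-3 × 90.03 = 0.3203 g
% H2C2O4 = 0.3203 / 0.7361 × 100 = 43.51 %

43.51 %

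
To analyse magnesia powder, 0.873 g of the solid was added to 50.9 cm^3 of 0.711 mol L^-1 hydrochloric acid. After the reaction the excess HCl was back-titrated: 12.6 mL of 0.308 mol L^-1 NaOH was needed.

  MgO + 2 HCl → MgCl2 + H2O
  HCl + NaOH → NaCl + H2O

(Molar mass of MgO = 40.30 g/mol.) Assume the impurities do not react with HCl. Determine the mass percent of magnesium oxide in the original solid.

n(HCl) added = 0.0509 × 0.711 = 0.0362 mol
n(NaOH) used in back-titration = 0.0126 × 0.308 = 3.88 × 10^-3 mol
n(HCl) left over = 3.88 × 10^-3 mol (1:1 ratio)
n(HCl) consumed by analyte = 0.0362 − 3.88 × 10^-3 = 0.0323 mol
From the 1:2 ratio, n(MgO) = 1/2 × 0.0323 = 0.0162 mol
mass of MgO = 0.0162 × 40.30 = 0.651 g
% MgO = 0.651 / 0.873 × 100 = 74.6 %

74.6 %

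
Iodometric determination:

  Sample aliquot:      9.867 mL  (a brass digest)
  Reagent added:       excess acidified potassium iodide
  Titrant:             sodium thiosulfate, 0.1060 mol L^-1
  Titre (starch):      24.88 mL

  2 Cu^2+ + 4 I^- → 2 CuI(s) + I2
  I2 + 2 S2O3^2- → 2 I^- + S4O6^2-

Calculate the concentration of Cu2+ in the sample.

0.2673 mol/L

n(S2O3^2-) = 0.02488 × 0.1060 = 2.637 × 10^-3 mol
n(I2) = n(S2O3^2-)/2 = 1.319 × 10^-3 mol
From the 2:1 ratio, n(Cu2+) in the aliquot = 2/1 × 1.319 × 10^-3 = 2.637 × 10^-3 mol
[Cu2+] = 2.637 × 10^-3 / 0.009867 = 0.2673 mol/L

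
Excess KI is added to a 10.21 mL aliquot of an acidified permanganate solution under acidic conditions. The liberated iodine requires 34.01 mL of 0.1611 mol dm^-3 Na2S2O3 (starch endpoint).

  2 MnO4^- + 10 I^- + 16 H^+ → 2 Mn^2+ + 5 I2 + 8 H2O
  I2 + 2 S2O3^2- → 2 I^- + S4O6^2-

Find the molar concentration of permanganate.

n(S2O3^2-) = 0.03401 × 0.1611 = 5.479 × 10^-3 mol
n(I2) = n(S2O3^2-)/2 = 2.740 × 10^-3 mol
From the 2:5 ratio, n(MnO4^-) in the aliquot = 2/5 × 2.740 × 10^-3 = 1.096 × 10^-3 mol
[MnO4^-] = 1.096 × 10^-3 / 0.01021 = 0.1073 mol/L

0.1073 mol/L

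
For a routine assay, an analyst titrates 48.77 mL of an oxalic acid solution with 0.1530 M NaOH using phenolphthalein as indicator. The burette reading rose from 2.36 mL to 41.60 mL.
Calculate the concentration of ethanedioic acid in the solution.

H2C2O4 + 2 NaOH → Na2C2O4 + 2 H2O
n(NaOH) = 0.03924 L × 0.1530 mol/L = 6.004 × 10^-3 mol
From the 1:2 mole ratio, n(H2C2O4) = 1/2 × 6.004 × 10^-3 = 3.002 × 10^-3 mol
[H2C2O4] = 3.002 × 10^-3 mol / 0.04877 L = 0.06155 mol/L

0.06155 M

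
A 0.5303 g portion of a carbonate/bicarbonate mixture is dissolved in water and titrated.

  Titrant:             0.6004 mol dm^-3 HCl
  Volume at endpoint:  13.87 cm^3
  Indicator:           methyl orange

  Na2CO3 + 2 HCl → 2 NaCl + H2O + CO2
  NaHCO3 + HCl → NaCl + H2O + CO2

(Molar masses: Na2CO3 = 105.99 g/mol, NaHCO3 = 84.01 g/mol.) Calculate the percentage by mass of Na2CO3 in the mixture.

n(HCl) = 0.01387 × 0.6004 = 8.328 × 10^-3 mol
Let x = n(Na2CO3), y = n(NaHCO3).
Titrant: 2x + 1y = 8.328 × 10^-3;  mass: 105.99x + 84.01y = 0.5303
Solving, x = 2.729 × 10^-3 mol, y = 2.869 × 10^-3 mol
mass of Na2CO3 = 2.729 × 10^-3 × 105.99 = 0.2893 g
% Na2CO3 = 0.2893 / 0.5303 × 100 = 54.55 %

54.55 %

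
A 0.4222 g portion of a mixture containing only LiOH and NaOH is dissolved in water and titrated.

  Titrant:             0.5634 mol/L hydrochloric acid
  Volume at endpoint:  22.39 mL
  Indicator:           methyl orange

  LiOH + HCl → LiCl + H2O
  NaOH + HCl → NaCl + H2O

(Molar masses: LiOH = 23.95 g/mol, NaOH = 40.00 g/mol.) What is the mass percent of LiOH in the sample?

n(HCl) = 0.02239 × 0.5634 = 0.01261 mol
Let x = n(LiOH), y = n(NaOH).
Titrant: 1x + 1y = 0.01261;  mass: 23.95x + 40.00y = 0.4222
Solving, x = 5.133 × 10^-3 mol, y = 7.482 × 10^-3 mol
mass of LiOH = 5.133 × 10^-3 × 23.95 = 0.1229 g
% LiOH = 0.1229 / 0.4222 × 100 = 29.12 %

29.12 %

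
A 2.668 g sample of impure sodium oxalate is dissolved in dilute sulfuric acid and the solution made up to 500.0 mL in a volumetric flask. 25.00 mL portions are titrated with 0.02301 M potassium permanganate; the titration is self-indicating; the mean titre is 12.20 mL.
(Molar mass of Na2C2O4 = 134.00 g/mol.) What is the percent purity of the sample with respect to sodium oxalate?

2 MnO4^- + 5 C2O4^2- + 16 H^+ → 2 Mn^2+ + 10 CO2 + 8 H2O
n(KMnO4) per titration = 0.01220 × 0.02301 = 2.807 × 10^-4 mol
From the 5:2 ratio, n(Na2C2O4) in each aliquot = 5/2 × 2.807 × 10^-4 = 7.018 × 10^-4 mol
n(Na2C2O4) in the whole flask = 7.018 × 10^-4 × 500.0/25.00 = 0.01404 mol
mass of Na2C2O4 = 0.01404 × 134.00 = 1.881 g
% Na2C2O4 = 1.881 / 2.668 × 100 = 70.50 %

70.50 %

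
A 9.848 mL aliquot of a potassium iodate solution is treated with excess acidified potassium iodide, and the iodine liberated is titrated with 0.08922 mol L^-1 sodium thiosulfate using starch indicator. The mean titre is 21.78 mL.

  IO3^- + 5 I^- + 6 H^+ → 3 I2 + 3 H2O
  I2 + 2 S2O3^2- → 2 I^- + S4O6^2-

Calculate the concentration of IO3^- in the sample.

0.03289 mol/L

n(S2O3^2-) = 0.02178 × 0.08922 = 1.943 × 10^-3 mol
n(I2) = n(S2O3^2-)/2 = 9.716 × 10^-4 mol
From the 1:3 ratio, n(IO3^-) in the aliquot = 1/3 × 9.716 × 10^-4 = 3.239 × 10^-4 mol
[IO3^-] = 3.239 × 10^-4 / 0.009848 = 0.03289 mol/L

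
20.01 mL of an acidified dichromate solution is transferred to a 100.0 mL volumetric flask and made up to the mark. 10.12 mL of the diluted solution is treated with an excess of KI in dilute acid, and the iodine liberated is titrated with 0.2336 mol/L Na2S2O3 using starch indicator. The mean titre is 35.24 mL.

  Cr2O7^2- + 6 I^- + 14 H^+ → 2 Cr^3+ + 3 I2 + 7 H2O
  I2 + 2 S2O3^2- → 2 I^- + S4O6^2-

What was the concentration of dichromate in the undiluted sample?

n(S2O3^2-) = 0.03524 × 0.2336 = 8.232 × 10^-3 mol
n(I2) = n(S2O3^2-)/2 = 4.116 × 10^-3 mol
From the 1:3 ratio, n(Cr2O7^2-) in the aliquot = 1/3 × 4.116 × 10^-3 = 1.372 × 10^-3 mol
[Cr2O7^2-]_dilute = 1.372 × 10^-3 / 0.01012 = 0.1356 mol/L
[Cr2O7^2-]_original = 0.1356 × 100.0/20.01 = 0.6775 mol/L

0.6775 mol/L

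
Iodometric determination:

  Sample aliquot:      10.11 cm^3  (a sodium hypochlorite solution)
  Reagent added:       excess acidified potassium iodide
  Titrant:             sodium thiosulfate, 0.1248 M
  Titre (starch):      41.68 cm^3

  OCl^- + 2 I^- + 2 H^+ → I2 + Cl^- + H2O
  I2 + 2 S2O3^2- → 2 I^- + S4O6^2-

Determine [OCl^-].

n(S2O3^2-) = 0.04168 × 0.1248 = 5.202 × 10^-3 mol
n(I2) = n(S2O3^2-)/2 = 2.601 × 10^-3 mol
n(OCl^-) in the aliquot = 2.601 × 10^-3 mol (1:1 ratio)
[OCl^-] = 2.601 × 10^-3 / 0.01011 = 0.2573 mol/L

0.2573 M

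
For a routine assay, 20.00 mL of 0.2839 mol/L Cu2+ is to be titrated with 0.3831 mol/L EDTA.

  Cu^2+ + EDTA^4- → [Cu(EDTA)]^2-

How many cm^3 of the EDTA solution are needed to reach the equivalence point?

n(Cu2+) = 0.02000 L × 0.2839 mol/L = 5.678 × 10^-3 mol
n(EDTA) = 5.678 × 10^-3 mol (1:1 stoichiometry)
V(EDTA) = 5.678 × 10^-3 mol / 0.3831 mol/L = 0.01482 L = 14.82 mL

14.82 mL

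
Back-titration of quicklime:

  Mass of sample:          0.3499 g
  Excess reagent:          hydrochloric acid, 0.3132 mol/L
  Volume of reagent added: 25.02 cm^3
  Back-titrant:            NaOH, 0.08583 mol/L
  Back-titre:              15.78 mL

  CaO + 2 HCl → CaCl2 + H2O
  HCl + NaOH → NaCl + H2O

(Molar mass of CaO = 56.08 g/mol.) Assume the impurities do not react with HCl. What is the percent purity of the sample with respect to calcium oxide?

n(HCl) added = 0.02502 × 0.3132 = 7.836 × 10^-3 mol
n(NaOH) used in back-titration = 0.01578 × 0.08583 = 1.354 × 10^-3 mol
n(HCl) left over = 1.354 × 10^-3 mol (1:1 ratio)
n(HCl) consumed by analyte = 7.836 × 10^-3 − 1.354 × 10^-3 = 6.482 × 10^-3 mol
From the 1:2 ratio, n(CaO) = 1/2 × 6.482 × 10^-3 = 3.241 × 10^-3 mol
mass of CaO = 3.241 × 10^-3 × 56.08 = 0.1818 g
% CaO = 0.1818 / 0.3499 × 100 = 51.94 %

51.94 %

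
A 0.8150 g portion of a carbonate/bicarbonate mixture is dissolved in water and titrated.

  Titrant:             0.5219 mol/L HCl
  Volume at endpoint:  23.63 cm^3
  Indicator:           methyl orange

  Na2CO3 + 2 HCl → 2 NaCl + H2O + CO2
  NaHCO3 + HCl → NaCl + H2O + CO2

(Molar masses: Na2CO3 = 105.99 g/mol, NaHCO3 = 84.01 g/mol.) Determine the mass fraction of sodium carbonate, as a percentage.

46.34 %

n(HCl) = 0.02363 × 0.5219 = 0.01233 mol
Let x = n(Na2CO3), y = n(NaHCO3).
Titrant: 2x + 1y = 0.01233;  mass: 105.99x + 84.01y = 0.8150
Solving, x = 3.564 × 10^-3 mol, y = 5.205 × 10^-3 mol
mass of Na2CO3 = 3.564 × 10^-3 × 105.99 = 0.3777 g
% Na2CO3 = 0.3777 / 0.8150 × 100 = 46.34 %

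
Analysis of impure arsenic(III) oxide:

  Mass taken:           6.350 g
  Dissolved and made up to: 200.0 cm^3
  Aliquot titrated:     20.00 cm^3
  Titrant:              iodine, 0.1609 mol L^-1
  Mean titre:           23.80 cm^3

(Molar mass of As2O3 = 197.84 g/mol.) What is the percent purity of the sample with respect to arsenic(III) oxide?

As2O3 + 2 I2 + 2 H2O → As2O5 + 4 HI
n(I2) per titration = 0.02380 × 0.1609 = 3.829 × 10^-3 mol
From the 1:2 ratio, n(As2O3) in each aliquot = 1/2 × 3.829 × 10^-3 = 1.915 × 10^-3 mol
n(As2O3) in the whole flask = 1.915 × 10^-3 × 200.0/20.00 = 0.01915 mol
mass of As2O3 = 0.01915 × 197.84 = 3.788 g
% As2O3 = 3.788 / 6.350 × 100 = 59.65 %

59.65 %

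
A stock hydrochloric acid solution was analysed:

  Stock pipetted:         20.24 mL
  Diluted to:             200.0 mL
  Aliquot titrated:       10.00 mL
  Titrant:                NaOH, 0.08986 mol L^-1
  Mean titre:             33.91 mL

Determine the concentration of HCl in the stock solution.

HCl + NaOH → NaCl + H2O
n(NaOH) = 0.03391 × 0.08986 = 3.047 × 10^-3 mol
n(HCl) in the aliquot = 3.047 × 10^-3 mol (1:1 ratio)
[HCl]_dilute = 3.047 × 10^-3 / 0.01000 = 0.3047 mol/L
Dilution factor = 200.0 / 20.24 = 9.881
[HCl]_stock = 0.3047 × 9.881 = 3.011 mol/L

3.011 mol/L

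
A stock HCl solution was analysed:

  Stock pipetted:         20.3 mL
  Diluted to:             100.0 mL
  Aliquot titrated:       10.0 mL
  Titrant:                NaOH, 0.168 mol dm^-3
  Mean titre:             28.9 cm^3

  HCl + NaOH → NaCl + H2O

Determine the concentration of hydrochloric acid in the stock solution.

2.39 mol/L

n(NaOH) = 0.0289 × 0.168 = 4.86 × 10^-3 mol
n(HCl) in the aliquot = 4.86 × 10^-3 mol (1:1 ratio)
[HCl]_dilute = 4.86 × 10^-3 / 0.0100 = 0.486 mol/L
Dilution factor = 100.0 / 20.3 = 4.926
[HCl]_stock = 0.486 × 4.926 = 2.39 mol/L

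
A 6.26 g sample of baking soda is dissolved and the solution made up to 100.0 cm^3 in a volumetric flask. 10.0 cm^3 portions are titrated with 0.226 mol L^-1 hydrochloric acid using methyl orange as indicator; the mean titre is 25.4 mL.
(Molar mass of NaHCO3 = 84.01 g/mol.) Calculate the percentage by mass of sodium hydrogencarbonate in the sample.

NaHCO3 + HCl → NaCl + H2O + CO2
n(HCl) per titration = 0.0254 × 0.226 = 5.74 × 10^-3 mol
n(NaHCO3) in each aliquot = 5.74 × 10^-3 mol (1:1 ratio)
n(NaHCO3) in the whole flask = 5.74 × 10^-3 × 100.0/10.0 = 0.0574 mol
mass of NaHCO3 = 0.0574 × 84.01 = 4.82 g
% NaHCO3 = 4.82 / 6.26 × 100 = 77.0 %

77.0 %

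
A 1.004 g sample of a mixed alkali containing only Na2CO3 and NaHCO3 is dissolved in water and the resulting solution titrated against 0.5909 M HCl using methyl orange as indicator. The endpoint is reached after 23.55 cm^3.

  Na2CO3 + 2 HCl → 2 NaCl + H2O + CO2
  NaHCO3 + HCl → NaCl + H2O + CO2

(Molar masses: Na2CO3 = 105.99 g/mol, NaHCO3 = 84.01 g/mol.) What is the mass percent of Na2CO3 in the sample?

28.09 %

n(HCl) = 0.02355 × 0.5909 = 0.01392 mol
Let x = n(Na2CO3), y = n(NaHCO3).
Titrant: 2x + 1y = 0.01392;  mass: 105.99x + 84.01y = 1.004
Solving, x = 2.661 × 10^-3 mol, y = 8.594 × 10^-3 mol
mass of Na2CO3 = 2.661 × 10^-3 × 105.99 = 0.2820 g
% Na2CO3 = 0.2820 / 1.004 × 100 = 28.09 %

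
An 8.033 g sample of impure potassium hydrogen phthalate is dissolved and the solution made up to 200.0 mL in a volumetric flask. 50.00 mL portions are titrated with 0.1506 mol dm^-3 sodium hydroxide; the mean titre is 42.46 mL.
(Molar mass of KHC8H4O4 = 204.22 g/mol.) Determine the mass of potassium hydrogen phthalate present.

5.224 g

KHC8H4O4 + NaOH → KNaC8H4O4 + H2O
n(NaOH) per titration = 0.04246 × 0.1506 = 6.394 × 10^-3 mol
n(KHC8H4O4) in each aliquot = 6.394 × 10^-3 mol (1:1 ratio)
n(KHC8H4O4) in the whole flask = 6.394 × 10^-3 × 200.0/50.00 = 0.02558 mol
mass of KHC8H4O4 = 0.02558 × 204.22 = 5.224 g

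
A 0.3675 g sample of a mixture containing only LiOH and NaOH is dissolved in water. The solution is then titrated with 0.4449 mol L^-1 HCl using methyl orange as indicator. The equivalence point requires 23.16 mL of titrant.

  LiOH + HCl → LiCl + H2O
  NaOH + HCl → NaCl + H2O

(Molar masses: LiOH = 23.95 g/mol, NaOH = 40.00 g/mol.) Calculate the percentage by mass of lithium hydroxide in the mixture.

n(HCl) = 0.02316 × 0.4449 = 0.01030 mol
Let x = n(LiOH), y = n(NaOH).
Titrant: 1x + 1y = 0.01030;  mass: 23.95x + 40.00y = 0.3675
Solving, x = 2.782 × 10^-3 mol, y = 7.522 × 10^-3 mol
mass of LiOH = 2.782 × 10^-3 × 23.95 = 0.06664 g
% LiOH = 0.06664 / 0.3675 × 100 = 18.13 %

18.13 %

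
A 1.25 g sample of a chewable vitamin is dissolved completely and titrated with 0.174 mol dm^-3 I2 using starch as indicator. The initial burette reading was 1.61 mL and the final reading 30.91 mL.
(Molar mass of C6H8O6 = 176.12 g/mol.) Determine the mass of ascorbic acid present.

0.898 g

C6H8O6 + I2 → C6H6O6 + 2 HI
n(I2) = 0.0293 L × 0.174 mol/L = 5.10 × 10^-3 mol
n(C6H8O6) = 5.10 × 10^-3 mol (1:1 ratio)
mass of C6H8O6 = 5.10 × 10^-3 × 176.12 g/mol = 0.898 g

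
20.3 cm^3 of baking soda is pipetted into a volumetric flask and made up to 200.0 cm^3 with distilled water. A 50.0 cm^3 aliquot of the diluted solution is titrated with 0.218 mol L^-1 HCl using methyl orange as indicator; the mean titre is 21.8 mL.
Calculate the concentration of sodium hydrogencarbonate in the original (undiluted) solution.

NaHCO3 + HCl → NaCl + H2O + CO2
n(HCl) = 0.0218 × 0.218 = 4.75 × 10^-3 mol
n(NaHCO3) in the aliquot = 4.75 × 10^-3 mol (1:1 ratio)
[NaHCO3]_dilute = 4.75 × 10^-3 / 0.0500 = 0.0950 mol/L
Dilution factor = 200.0 / 20.3 = 9.852
[NaHCO3]_stock = 0.0950 × 9.852 = 0.936 mol/L

0.936 mol/L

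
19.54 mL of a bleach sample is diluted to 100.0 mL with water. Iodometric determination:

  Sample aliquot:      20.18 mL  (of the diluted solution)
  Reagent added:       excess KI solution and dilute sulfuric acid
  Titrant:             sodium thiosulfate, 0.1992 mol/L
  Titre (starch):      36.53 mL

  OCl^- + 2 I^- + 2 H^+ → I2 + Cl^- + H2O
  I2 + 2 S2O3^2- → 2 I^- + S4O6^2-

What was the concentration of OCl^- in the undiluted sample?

n(S2O3^2-) = 0.03653 × 0.1992 = 7.277 × 10^-3 mol
n(I2) = n(S2O3^2-)/2 = 3.638 × 10^-3 mol
n(OCl^-) in the aliquot = 3.638 × 10^-3 mol (1:1 ratio)
[OCl^-]_dilute = 3.638 × 10^-3 / 0.02018 = 0.1803 mol/L
[OCl^-]_original = 0.1803 × 100.0/19.54 = 0.9227 mol/L

0.9227 mol/L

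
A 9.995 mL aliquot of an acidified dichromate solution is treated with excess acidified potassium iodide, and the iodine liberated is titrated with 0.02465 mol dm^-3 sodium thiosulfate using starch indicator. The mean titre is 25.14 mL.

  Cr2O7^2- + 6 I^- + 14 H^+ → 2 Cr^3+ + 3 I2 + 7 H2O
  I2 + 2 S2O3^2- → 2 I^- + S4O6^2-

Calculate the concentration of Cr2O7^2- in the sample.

0.01033 mol/L

n(S2O3^2-) = 0.02514 × 0.02465 = 6.197 × 10^-4 mol
n(I2) = n(S2O3^2-)/2 = 3.099 × 10^-4 mol
From the 1:3 ratio, n(Cr2O7^2-) in the aliquot = 1/3 × 3.099 × 10^-4 = 1.033 × 10^-4 mol
[Cr2O7^2-] = 1.033 × 10^-4 / 0.009995 = 0.01033 mol/L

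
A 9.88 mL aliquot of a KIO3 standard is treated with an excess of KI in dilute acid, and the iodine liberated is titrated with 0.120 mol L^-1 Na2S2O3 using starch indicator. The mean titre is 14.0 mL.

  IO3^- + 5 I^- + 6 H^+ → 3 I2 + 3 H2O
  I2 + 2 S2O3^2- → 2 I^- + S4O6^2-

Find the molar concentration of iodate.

0.0283 mol/L

n(S2O3^2-) = 0.0140 × 0.120 = 1.68 × 10^-3 mol
n(I2) = n(S2O3^2-)/2 = 8.40 × 10^-4 mol
From the 1:3 ratio, n(IO3^-) in the aliquot = 1/3 × 8.40 × 10^-4 = 2.80 × 10^-4 mol
[IO3^-] = 2.80 × 10^-4 / 0.00988 = 0.0283 mol/L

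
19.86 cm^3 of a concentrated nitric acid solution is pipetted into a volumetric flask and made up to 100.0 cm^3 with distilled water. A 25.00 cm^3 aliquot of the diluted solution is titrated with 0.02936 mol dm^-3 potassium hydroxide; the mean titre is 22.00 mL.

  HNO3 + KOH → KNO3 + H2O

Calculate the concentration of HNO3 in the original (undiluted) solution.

n(KOH) = 0.02200 × 0.02936 = 6.459 × 10^-4 mol
n(HNO3) in the aliquot = 6.459 × 10^-4 mol (1:1 ratio)
[HNO3]_dilute = 6.459 × 10^-4 / 0.02500 = 0.02584 mol/L
Dilution factor = 100.0 / 19.86 = 5.035
[HNO3]_stock = 0.02584 × 5.035 = 0.1301 mol/L

0.1301 mol/L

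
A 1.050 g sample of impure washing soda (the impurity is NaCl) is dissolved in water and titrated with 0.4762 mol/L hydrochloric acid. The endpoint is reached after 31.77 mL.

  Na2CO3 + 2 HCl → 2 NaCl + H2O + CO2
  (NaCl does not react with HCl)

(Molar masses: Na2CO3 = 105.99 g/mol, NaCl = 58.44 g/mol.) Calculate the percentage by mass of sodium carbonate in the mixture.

n(HCl) = 0.03177 × 0.4762 = 0.01513 mol
Let x = n(Na2CO3), y = n(NaCl).
Titrant: 2x = 0.01513;  mass: 105.99x + 58.44y = 1.050
Solving, x = 7.564 × 10^-3 mol, y = 4.248 × 10^-3 mol
mass of Na2CO3 = 7.564 × 10^-3 × 105.99 = 0.8018 g
% Na2CO3 = 0.8018 / 1.050 × 100 = 76.36 %

76.36 %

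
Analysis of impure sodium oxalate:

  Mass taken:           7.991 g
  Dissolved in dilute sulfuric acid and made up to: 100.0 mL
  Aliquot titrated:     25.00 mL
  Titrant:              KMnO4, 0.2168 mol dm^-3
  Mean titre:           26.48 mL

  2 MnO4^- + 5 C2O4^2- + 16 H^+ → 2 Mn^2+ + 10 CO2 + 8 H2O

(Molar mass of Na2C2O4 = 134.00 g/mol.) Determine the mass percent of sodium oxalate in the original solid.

96.27 %

n(KMnO4) per titration = 0.02648 × 0.2168 = 5.741 × 10^-3 mol
From the 5:2 ratio, n(Na2C2O4) in each aliquot = 5/2 × 5.741 × 10^-3 = 0.01435 mol
n(Na2C2O4) in the whole flask = 0.01435 × 100.0/25.00 = 0.05741 mol
mass of Na2C2O4 = 0.05741 × 134.00 = 7.693 g
% Na2C2O4 = 7.693 / 7.991 × 100 = 96.27 %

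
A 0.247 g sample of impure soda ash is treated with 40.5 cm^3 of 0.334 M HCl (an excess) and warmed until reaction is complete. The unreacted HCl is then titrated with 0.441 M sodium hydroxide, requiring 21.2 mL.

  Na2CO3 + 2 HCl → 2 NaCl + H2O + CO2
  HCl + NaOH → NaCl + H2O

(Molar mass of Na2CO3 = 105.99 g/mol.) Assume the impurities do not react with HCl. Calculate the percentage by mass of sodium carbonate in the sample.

89.6 %

n(HCl) added = 0.0405 × 0.334 = 0.0135 mol
n(NaOH) used in back-titration = 0.0212 × 0.441 = 9.35 × 10^-3 mol
n(HCl) left over = 9.35 × 10^-3 mol (1:1 ratio)
n(HCl) consumed by analyte = 0.0135 − 9.35 × 10^-3 = 4.18 × 10^-3 mol
From the 1:2 ratio, n(Na2CO3) = 1/2 × 4.18 × 10^-3 = 2.09 × 10^-3 mol
mass of Na2CO3 = 2.09 × 10^-3 × 105.99 = 0.221 g
% Na2CO3 = 0.221 / 0.247 × 100 = 89.6 %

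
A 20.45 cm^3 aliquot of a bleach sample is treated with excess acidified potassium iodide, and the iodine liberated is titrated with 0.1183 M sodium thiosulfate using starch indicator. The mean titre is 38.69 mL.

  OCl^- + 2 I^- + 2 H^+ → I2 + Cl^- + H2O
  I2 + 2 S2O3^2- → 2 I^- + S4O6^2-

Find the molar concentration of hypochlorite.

0.1119 M

n(S2O3^2-) = 0.03869 × 0.1183 = 4.577 × 10^-3 mol
n(I2) = n(S2O3^2-)/2 = 2.289 × 10^-3 mol
n(OCl^-) in the aliquot = 2.289 × 10^-3 mol (1:1 ratio)
[OCl^-] = 2.289 × 10^-3 / 0.02045 = 0.1119 mol/L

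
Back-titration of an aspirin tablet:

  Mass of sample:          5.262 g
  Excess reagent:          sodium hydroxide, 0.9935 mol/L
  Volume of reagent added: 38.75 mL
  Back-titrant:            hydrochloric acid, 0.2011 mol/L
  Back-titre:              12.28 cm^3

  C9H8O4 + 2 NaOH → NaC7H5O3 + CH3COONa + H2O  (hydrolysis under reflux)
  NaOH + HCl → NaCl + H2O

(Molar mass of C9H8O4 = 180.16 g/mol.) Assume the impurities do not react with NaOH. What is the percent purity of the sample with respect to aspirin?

n(NaOH) added = 0.03875 × 0.9935 = 0.03850 mol
n(HCl) used in back-titration = 0.01228 × 0.2011 = 2.470 × 10^-3 mol
n(NaOH) left over = 2.470 × 10^-3 mol (1:1 ratio)
n(NaOH) consumed by analyte = 0.03850 − 2.470 × 10^-3 = 0.03603 mol
From the 1:2 ratio, n(C9H8O4) = 1/2 × 0.03603 = 0.01801 mol
mass of C9H8O4 = 0.01801 × 180.16 = 3.245 g
% C9H8O4 = 3.245 / 5.262 × 100 = 61.68 %

61.68 %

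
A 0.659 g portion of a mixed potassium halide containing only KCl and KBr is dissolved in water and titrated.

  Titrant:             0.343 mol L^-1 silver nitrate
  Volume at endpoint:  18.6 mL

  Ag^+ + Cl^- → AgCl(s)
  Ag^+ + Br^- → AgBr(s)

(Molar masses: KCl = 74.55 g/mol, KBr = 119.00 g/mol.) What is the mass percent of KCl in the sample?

n(AgNO3) = 0.0186 × 0.343 = 6.38 × 10^-3 mol
Let x = n(KCl), y = n(KBr).
Titrant: 1x + 1y = 6.38 × 10^-3;  mass: 74.55x + 119.00y = 0.659
Solving, x = 2.25 × 10^-3 mol, y = 4.13 × 10^-3 mol
mass of KCl = 2.25 × 10^-3 × 74.55 = 0.168 g
% KCl = 0.168 / 0.659 × 100 = 25.5 %

25.5 %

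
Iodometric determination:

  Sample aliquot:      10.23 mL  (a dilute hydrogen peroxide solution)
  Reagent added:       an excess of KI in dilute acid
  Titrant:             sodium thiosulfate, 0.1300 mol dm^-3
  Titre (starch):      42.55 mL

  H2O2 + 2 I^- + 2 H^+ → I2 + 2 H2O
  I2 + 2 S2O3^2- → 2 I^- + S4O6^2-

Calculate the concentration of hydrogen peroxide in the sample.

n(S2O3^2-) = 0.04255 × 0.1300 = 5.531 × 10^-3 mol
n(I2) = n(S2O3^2-)/2 = 2.766 × 10^-3 mol
n(H2O2) in the aliquot = 2.766 × 10^-3 mol (1:1 ratio)
[H2O2] = 2.766 × 10^-3 / 0.01023 = 0.2704 mol/L

0.2704 mol/L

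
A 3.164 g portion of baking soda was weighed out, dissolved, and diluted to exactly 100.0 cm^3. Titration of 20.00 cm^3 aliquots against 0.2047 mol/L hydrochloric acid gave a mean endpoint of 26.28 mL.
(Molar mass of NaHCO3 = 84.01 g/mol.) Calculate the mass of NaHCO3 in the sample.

NaHCO3 + HCl → NaCl + H2O + CO2
n(HCl) per titration = 0.02628 × 0.2047 = 5.380 × 10^-3 mol
n(NaHCO3) in each aliquot = 5.380 × 10^-3 mol (1:1 ratio)
n(NaHCO3) in the whole flask = 5.380 × 10^-3 × 100.0/20.00 = 0.02690 mol
mass of NaHCO3 = 0.02690 × 84.01 = 2.260 g

2.260 g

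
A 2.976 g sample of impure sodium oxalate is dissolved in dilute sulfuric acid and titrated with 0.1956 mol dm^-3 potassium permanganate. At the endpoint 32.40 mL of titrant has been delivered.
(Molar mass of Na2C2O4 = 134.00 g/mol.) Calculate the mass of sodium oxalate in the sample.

2.123 g

2 MnO4^- + 5 C2O4^2- + 16 H^+ → 2 Mn^2+ + 10 CO2 + 8 H2O
n(KMnO4) = 0.03240 L × 0.1956 mol/L = 6.337 × 10^-3 mol
From the 5:2 ratio, n(Na2C2O4) = 5/2 × 6.337 × 10^-3 = 0.01584 mol
mass of Na2C2O4 = 0.01584 × 134.00 g/mol = 2.123 g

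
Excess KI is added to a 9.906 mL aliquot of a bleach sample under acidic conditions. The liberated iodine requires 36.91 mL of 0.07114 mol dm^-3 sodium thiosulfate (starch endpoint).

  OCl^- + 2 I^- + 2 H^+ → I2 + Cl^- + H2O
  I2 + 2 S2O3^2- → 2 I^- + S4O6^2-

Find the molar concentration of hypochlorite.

n(S2O3^2-) = 0.03691 × 0.07114 = 2.626 × 10^-3 mol
n(I2) = n(S2O3^2-)/2 = 1.313 × 10^-3 mol
n(OCl^-) in the aliquot = 1.313 × 10^-3 mol (1:1 ratio)
[OCl^-] = 1.313 × 10^-3 / 0.009906 = 0.1325 mol/L

0.1325 mol/L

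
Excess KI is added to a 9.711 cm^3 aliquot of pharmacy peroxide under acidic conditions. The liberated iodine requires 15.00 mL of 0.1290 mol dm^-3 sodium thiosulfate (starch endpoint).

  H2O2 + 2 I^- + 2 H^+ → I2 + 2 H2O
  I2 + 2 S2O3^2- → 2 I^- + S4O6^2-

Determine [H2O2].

0.09963 mol/L

n(S2O3^2-) = 0.01500 × 0.1290 = 1.935 × 10^-3 mol
n(I2) = n(S2O3^2-)/2 = 9.675 × 10^-4 mol
n(H2O2) in the aliquot = 9.675 × 10^-4 mol (1:1 ratio)
[H2O2] = 9.675 × 10^-4 / 0.009711 = 0.09963 mol/L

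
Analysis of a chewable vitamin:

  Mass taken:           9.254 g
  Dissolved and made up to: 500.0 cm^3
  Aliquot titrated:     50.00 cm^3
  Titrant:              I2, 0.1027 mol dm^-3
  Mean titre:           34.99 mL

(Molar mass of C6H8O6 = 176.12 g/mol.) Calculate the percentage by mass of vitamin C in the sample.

68.39 %

C6H8O6 + I2 → C6H6O6 + 2 HI
n(I2) per titration = 0.03499 × 0.1027 = 3.593 × 10^-3 mol
n(C6H8O6) in each aliquot = 3.593 × 10^-3 mol (1:1 ratio)
n(C6H8O6) in the whole flask = 3.593 × 10^-3 × 500.0/50.00 = 0.03593 mol
mass of C6H8O6 = 0.03593 × 176.12 = 6.329 g
% C6H8O6 = 6.329 / 9.254 × 100 = 68.39 %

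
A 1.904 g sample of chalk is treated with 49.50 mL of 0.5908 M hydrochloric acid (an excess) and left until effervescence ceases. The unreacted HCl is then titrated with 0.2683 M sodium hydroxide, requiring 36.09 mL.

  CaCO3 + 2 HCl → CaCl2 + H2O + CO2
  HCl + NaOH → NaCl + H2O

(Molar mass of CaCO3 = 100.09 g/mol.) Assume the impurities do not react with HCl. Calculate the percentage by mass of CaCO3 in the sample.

51.42 %

n(HCl) added = 0.04950 × 0.5908 = 0.02924 mol
n(NaOH) used in back-titration = 0.03609 × 0.2683 = 9.683 × 10^-3 mol
n(HCl) left over = 9.683 × 10^-3 mol (1:1 ratio)
n(HCl) consumed by analyte = 0.02924 − 9.683 × 10^-3 = 0.01956 mol
From the 1:2 ratio, n(CaCO3) = 1/2 × 0.01956 = 9.781 × 10^-3 mol
mass of CaCO3 = 9.781 × 10^-3 × 100.09 = 0.9790 g
% CaCO3 = 0.9790 / 1.904 × 100 = 51.42 %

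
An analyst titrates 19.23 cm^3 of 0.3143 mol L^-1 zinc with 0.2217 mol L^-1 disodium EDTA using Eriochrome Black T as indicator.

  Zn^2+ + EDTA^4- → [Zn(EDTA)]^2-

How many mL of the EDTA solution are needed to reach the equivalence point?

27.26 mL

n(Zn2+) = 0.01923 L × 0.3143 mol/L = 6.044 × 10^-3 mol
n(EDTA) = 6.044 × 10^-3 mol (1:1 stoichiometry)
V(EDTA) = 6.044 × 10^-3 mol / 0.2217 mol/L = 0.02726 L = 27.26 mL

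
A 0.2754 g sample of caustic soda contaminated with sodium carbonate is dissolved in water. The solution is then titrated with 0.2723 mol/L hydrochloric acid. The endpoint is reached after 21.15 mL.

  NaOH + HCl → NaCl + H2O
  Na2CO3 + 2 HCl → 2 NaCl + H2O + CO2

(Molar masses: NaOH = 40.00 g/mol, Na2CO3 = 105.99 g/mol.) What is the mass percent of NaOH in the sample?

33.31 %

n(HCl) = 0.02115 × 0.2723 = 5.759 × 10^-3 mol
Let x = n(NaOH), y = n(Na2CO3).
Titrant: 1x + 2y = 5.759 × 10^-3;  mass: 40.00x + 105.99y = 0.2754
Solving, x = 2.294 × 10^-3 mol, y = 1.733 × 10^-3 mol
mass of NaOH = 2.294 × 10^-3 × 40.00 = 0.09175 g
% NaOH = 0.09175 / 0.2754 × 100 = 33.31 %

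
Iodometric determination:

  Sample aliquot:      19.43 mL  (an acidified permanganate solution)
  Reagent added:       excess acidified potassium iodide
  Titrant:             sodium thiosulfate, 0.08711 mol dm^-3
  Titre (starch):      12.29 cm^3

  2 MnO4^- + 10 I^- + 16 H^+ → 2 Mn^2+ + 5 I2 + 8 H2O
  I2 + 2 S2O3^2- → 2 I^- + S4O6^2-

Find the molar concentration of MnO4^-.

0.01102 mol/L

n(S2O3^2-) = 0.01229 × 0.08711 = 1.071 × 10^-3 mol
n(I2) = n(S2O3^2-)/2 = 5.353 × 10^-4 mol
From the 2:5 ratio, n(MnO4^-) in the aliquot = 2/5 × 5.353 × 10^-4 = 2.141 × 10^-4 mol
[MnO4^-] = 2.141 × 10^-4 / 0.01943 = 0.01102 mol/L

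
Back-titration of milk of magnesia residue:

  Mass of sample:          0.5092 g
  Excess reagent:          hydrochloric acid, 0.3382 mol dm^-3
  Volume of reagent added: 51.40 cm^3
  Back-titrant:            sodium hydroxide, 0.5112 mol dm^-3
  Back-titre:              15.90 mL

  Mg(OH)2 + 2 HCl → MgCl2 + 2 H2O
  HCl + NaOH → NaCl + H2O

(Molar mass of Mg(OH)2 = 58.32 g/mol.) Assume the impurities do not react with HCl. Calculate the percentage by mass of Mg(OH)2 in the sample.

53.00 %

n(HCl) added = 0.05140 × 0.3382 = 0.01738 mol
n(NaOH) used in back-titration = 0.01590 × 0.5112 = 8.128 × 10^-3 mol
n(HCl) left over = 8.128 × 10^-3 mol (1:1 ratio)
n(HCl) consumed by analyte = 0.01738 − 8.128 × 10^-3 = 9.255 × 10^-3 mol
From the 1:2 ratio, n(Mg(OH)2) = 1/2 × 9.255 × 10^-3 = 4.628 × 10^-3 mol
mass of Mg(OH)2 = 4.628 × 10^-3 × 58.32 = 0.2699 g
% Mg(OH)2 = 0.2699 / 0.5092 × 100 = 53.00 %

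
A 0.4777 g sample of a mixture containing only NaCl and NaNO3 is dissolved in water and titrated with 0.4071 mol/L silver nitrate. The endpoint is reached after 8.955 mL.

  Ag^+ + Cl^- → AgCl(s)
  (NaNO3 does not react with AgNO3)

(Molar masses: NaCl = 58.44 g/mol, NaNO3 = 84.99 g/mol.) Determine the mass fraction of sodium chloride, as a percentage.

n(AgNO3) = 0.008955 × 0.4071 = 3.646 × 10^-3 mol
Let x = n(NaCl), y = n(NaNO3).
Titrant: 1x = 3.646 × 10^-3;  mass: 58.44x + 84.99y = 0.4777
Solving, x = 3.646 × 10^-3 mol, y = 3.114 × 10^-3 mol
mass of NaCl = 3.646 × 10^-3 × 58.44 = 0.2130 g
% NaCl = 0.2130 / 0.4777 × 100 = 44.60 %

44.60 %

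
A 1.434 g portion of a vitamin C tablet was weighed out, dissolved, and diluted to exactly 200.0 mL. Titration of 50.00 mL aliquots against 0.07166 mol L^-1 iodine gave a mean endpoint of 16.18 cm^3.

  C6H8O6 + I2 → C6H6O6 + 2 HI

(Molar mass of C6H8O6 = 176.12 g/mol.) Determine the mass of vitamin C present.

n(I2) per titration = 0.01618 × 0.07166 = 1.159 × 10^-3 mol
n(C6H8O6) in each aliquot = 1.159 × 10^-3 mol (1:1 ratio)
n(C6H8O6) in the whole flask = 1.159 × 10^-3 × 200.0/50.00 = 4.638 × 10^-3 mol
mass of C6H8O6 = 4.638 × 10^-3 × 176.12 = 0.8168 g

0.8168 g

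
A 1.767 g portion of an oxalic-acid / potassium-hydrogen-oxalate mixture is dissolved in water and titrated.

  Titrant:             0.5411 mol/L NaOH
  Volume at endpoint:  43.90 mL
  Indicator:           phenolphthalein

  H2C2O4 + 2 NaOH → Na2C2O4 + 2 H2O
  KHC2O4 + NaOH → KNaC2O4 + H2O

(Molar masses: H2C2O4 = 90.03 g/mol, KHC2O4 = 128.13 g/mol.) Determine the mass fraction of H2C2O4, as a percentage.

39.13 %

n(NaOH) = 0.04390 × 0.5411 = 0.02375 mol
Let x = n(H2C2O4), y = n(KHC2O4).
Titrant: 2x + 1y = 0.02375;  mass: 90.03x + 128.13y = 1.767
Solving, x = 7.680 × 10^-3 mol, y = 8.394 × 10^-3 mol
mass of H2C2O4 = 7.680 × 10^-3 × 90.03 = 0.6914 g
% H2C2O4 = 0.6914 / 1.767 × 100 = 39.13 %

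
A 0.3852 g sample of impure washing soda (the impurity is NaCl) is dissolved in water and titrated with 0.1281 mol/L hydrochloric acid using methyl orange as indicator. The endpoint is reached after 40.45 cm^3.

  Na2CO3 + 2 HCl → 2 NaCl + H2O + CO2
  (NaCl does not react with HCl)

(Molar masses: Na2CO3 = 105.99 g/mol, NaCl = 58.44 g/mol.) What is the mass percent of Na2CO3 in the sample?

n(HCl) = 0.04045 × 0.1281 = 5.182 × 10^-3 mol
Let x = n(Na2CO3), y = n(NaCl).
Titrant: 2x = 5.182 × 10^-3;  mass: 105.99x + 58.44y = 0.3852
Solving, x = 2.591 × 10^-3 mol, y = 1.893 × 10^-3 mol
mass of Na2CO3 = 2.591 × 10^-3 × 105.99 = 0.2746 g
% Na2CO3 = 0.2746 / 0.3852 × 100 = 71.29 %

71.29 %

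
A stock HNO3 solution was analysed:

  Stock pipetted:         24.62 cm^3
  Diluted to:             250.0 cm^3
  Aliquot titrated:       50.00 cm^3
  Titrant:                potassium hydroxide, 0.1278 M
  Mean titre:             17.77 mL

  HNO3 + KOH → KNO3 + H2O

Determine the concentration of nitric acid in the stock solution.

0.4612 M

n(KOH) = 0.01777 × 0.1278 = 2.271 × 10^-3 mol
n(HNO3) in the aliquot = 2.271 × 10^-3 mol (1:1 ratio)
[HNO3]_dilute = 2.271 × 10^-3 / 0.05000 = 0.04542 mol/L
Dilution factor = 250.0 / 24.62 = 10.15
[HNO3]_stock = 0.04542 × 10.15 = 0.4612 mol/L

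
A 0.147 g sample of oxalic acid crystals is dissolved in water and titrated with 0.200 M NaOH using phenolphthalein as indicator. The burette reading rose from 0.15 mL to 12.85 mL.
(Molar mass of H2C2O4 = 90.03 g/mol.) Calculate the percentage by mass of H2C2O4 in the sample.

77.8 %

H2C2O4 + 2 NaOH → Na2C2O4 + 2 H2O
n(NaOH) = 0.0127 L × 0.200 mol/L = 2.54 × 10^-3 mol
From the 1:2 ratio, n(H2C2O4) = 1/2 × 2.54 × 10^-3 = 1.27 × 10^-3 mol
mass of H2C2O4 = 1.27 × 10^-3 × 90.03 g/mol = 0.114 g
% H2C2O4 = 0.114 / 0.147 × 100 = 77.8 %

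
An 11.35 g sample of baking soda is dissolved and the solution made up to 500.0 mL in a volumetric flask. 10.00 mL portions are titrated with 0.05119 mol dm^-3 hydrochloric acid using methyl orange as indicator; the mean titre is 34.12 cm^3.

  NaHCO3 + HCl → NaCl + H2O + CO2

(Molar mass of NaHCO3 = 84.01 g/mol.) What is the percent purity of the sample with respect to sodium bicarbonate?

64.64 %

n(HCl) per titration = 0.03412 × 0.05119 = 1.747 × 10^-3 mol
n(NaHCO3) in each aliquot = 1.747 × 10^-3 mol (1:1 ratio)
n(NaHCO3) in the whole flask = 1.747 × 10^-3 × 500.0/10.00 = 0.08733 mol
mass of NaHCO3 = 0.08733 × 84.01 = 7.337 g
% NaHCO3 = 7.337 / 11.35 × 100 = 64.64 %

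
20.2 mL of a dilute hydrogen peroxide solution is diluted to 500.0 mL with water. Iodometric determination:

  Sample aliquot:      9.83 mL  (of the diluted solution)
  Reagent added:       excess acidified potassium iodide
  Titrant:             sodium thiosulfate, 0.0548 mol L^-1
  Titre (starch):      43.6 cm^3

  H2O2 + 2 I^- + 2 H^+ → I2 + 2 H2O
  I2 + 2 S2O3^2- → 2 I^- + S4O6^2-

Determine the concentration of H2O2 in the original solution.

n(S2O3^2-) = 0.0436 × 0.0548 = 2.39 × 10^-3 mol
n(I2) = n(S2O3^2-)/2 = 1.19 × 10^-3 mol
n(H2O2) in the aliquot = 1.19 × 10^-3 mol (1:1 ratio)
[H2O2]_dilute = 1.19 × 10^-3 / 0.00983 = 0.122 mol/L
[H2O2]_original = 0.122 × 500.0/20.2 = 3.01 mol/L

3.01 mol/L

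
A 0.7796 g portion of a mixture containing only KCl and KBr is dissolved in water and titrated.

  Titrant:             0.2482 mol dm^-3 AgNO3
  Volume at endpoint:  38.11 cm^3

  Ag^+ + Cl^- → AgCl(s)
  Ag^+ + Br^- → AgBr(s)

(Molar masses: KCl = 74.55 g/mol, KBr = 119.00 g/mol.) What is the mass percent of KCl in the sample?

n(AgNO3) = 0.03811 × 0.2482 = 9.459 × 10^-3 mol
Let x = n(KCl), y = n(KBr).
Titrant: 1x + 1y = 9.459 × 10^-3;  mass: 74.55x + 119.00y = 0.7796
Solving, x = 7.784 × 10^-3 mol, y = 1.675 × 10^-3 mol
mass of KCl = 7.784 × 10^-3 × 74.55 = 0.5803 g
% KCl = 0.5803 / 0.7796 × 100 = 74.44 %

74.44 %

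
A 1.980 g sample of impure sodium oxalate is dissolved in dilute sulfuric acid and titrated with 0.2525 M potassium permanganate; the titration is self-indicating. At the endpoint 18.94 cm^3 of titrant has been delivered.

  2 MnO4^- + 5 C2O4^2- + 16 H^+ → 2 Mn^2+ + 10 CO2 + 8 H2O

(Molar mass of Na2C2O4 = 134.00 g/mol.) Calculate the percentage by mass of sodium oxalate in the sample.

n(KMnO4) = 0.01894 L × 0.2525 mol/L = 4.782 × 10^-3 mol
From the 5:2 ratio, n(Na2C2O4) = 5/2 × 4.782 × 10^-3 = 0.01196 mol
mass of Na2C2O4 = 0.01196 × 134.00 g/mol = 1.602 g
% Na2C2O4 = 1.602 / 1.980 × 100 = 80.91 %

80.91 %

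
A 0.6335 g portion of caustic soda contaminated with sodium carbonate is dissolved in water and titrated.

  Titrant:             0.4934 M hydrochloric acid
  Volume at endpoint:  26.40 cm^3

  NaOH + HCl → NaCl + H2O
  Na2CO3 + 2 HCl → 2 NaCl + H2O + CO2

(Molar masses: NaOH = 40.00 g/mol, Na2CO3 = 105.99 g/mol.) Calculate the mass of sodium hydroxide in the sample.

0.1748 g

n(HCl) = 0.02640 × 0.4934 = 0.01303 mol
Let x = n(NaOH), y = n(Na2CO3).
Titrant: 1x + 2y = 0.01303;  mass: 40.00x + 105.99y = 0.6335
Solving, x = 4.371 × 10^-3 mol, y = 4.327 × 10^-3 mol
mass of NaOH = 4.371 × 10^-3 × 40.00 = 0.1748 g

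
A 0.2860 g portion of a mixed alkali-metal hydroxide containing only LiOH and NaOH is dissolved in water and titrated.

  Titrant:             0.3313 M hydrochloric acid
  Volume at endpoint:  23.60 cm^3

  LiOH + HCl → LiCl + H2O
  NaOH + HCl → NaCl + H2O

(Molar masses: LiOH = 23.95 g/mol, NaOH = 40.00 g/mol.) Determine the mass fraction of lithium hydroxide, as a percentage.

13.96 %

n(HCl) = 0.02360 × 0.3313 = 7.819 × 10^-3 mol
Let x = n(LiOH), y = n(NaOH).
Titrant: 1x + 1y = 7.819 × 10^-3;  mass: 23.95x + 40.00y = 0.2860
Solving, x = 1.666 × 10^-3 mol, y = 6.152 × 10^-3 mol
mass of LiOH = 1.666 × 10^-3 × 23.95 = 0.03991 g
% LiOH = 0.03991 / 0.2860 × 100 = 13.96 %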